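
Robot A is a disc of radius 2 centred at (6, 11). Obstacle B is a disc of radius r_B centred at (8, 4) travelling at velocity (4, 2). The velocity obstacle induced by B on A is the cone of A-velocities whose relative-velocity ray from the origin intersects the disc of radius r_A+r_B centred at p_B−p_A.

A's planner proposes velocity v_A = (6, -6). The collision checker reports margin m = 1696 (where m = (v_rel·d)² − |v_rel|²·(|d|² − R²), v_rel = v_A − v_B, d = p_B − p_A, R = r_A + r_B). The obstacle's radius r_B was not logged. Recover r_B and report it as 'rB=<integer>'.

m = 1696
d = (2, -7);  v_rel = (2, -8),  |v_rel|² = 68
v_rel×d = (2)·(-7) − (-8)·(2) = 2
since m = R²·68 − 2²:  R² = (4 + 1696) / 68 = 25
R = √25 = 5  ⇒  r_B = 5 − 2 = 3

rB=3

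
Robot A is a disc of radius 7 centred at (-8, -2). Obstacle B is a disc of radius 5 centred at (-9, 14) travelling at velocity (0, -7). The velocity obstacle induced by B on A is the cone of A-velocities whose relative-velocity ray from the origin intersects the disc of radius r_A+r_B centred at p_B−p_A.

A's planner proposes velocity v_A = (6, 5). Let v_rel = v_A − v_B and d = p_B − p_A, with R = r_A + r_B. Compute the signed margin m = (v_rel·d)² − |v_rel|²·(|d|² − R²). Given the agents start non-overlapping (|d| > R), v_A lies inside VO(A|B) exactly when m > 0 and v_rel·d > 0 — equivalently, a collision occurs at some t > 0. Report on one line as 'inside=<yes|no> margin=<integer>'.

d = (-1, 16),  |d|² = 257;  R = 7+5 = 12,  c = 257−12² = 113
v_rel = (6, 12),  |v_rel|² = 180;  v_rel·d = (6)·(-1) + (12)·(16) = 186
180·t² − 372·t + 113 = 0  ⇒  m = 186² − 180·113 = 14256
m = 14256 > 0,  v_rel·d = 186 > 0  ⇒  inside

inside=yes margin=14256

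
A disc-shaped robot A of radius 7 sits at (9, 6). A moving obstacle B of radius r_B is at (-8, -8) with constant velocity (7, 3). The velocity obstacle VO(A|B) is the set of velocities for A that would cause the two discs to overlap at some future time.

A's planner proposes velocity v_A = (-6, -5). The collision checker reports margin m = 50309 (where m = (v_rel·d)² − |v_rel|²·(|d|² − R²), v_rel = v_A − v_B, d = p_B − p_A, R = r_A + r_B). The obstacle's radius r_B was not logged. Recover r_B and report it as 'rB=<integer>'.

m = 50309
d = (-17, -14);  v_rel = (-13, -8),  |v_rel|² = 233
v_rel×d = (-13)·(-14) − (-8)·(-17) = 46
since m = R²·233 − 46²:  R² = (2116 + 50309) / 233 = 225
R = √225 = 15  ⇒  r_B = 15 − 7 = 8

rB=8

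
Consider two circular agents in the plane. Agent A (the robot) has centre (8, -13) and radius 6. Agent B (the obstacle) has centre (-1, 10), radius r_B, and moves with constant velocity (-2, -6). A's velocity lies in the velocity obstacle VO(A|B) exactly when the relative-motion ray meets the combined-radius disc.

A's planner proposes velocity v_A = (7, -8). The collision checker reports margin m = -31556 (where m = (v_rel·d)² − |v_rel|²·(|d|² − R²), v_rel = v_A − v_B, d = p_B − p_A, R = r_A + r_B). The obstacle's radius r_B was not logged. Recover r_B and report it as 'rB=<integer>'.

m = -31556
d = (-9, 23);  v_rel = (9, -2),  |v_rel|² = 85
v_rel×d = (9)·(23) − (-2)·(-9) = 189
since m = R²·85 − 189²:  R² = (35721 + -31556) / 85 = 49
R = √49 = 7  ⇒  r_B = 7 − 6 = 1

rB=1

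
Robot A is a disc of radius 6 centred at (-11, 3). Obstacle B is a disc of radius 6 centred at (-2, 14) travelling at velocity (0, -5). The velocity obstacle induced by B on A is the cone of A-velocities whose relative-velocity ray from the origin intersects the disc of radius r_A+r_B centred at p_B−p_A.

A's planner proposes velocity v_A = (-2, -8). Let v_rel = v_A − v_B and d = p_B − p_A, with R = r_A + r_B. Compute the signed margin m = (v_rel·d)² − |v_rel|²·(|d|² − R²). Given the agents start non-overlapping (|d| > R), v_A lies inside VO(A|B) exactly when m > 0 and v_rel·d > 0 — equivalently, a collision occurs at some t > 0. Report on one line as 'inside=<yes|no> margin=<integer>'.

d = (9, 11),  |d|² = 202;  R = 6+6 = 12,  c = 202−12² = 58
v_rel = (-2, -3),  |v_rel|² = 13;  v_rel·d = (-2)·(9) + (-3)·(11) = -51
13·t² + 102·t + 58 = 0  ⇒  m = (-51)² − 13·58 = 1847
m = 1847 > 0,  v_rel·d = -51 < 0  ⇒  outside

inside=no margin=1847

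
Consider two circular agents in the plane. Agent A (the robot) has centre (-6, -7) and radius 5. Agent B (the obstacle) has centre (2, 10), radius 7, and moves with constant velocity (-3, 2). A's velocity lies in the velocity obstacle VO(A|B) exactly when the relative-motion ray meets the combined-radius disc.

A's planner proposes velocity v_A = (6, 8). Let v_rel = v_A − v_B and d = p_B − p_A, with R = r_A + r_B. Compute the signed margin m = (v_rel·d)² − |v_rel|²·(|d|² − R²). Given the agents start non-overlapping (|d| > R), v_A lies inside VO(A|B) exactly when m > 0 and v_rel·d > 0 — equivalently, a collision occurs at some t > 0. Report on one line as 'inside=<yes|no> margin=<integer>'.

d = (8, 17),  |d|² = 353;  R = 5+7 = 12,  c = 353−12² = 209
v_rel = (9, 6),  |v_rel|² = 117;  v_rel·d = (9)·(8) + (6)·(17) = 174
117·t² − 348·t + 209 = 0  ⇒  m = 174² − 117·209 = 5823
m = 5823 > 0,  v_rel·d = 174 > 0  ⇒  inside

inside=yes margin=5823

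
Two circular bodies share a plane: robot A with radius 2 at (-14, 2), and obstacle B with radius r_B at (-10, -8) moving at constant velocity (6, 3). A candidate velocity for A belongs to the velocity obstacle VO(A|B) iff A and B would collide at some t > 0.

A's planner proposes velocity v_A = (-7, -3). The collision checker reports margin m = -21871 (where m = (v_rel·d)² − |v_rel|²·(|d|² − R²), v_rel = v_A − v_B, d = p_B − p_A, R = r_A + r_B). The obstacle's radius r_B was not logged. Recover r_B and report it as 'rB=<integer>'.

m = -21871
d = (4, -10);  v_rel = (-13, -6),  |v_rel|² = 205
v_rel×d = (-13)·(-10) − (-6)·(4) = 154
since m = R²·205 − 154²:  R² = (23716 + -21871) / 205 = 9
R = √9 = 3  ⇒  r_B = 3 − 2 = 1

rB=1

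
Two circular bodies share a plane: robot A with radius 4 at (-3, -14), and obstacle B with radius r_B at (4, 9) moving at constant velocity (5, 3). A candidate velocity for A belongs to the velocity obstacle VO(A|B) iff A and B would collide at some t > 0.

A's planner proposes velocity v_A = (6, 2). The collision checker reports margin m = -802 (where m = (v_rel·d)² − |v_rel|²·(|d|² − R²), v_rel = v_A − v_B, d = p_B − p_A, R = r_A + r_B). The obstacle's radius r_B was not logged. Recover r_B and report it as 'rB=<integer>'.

m = -802
d = (7, 23);  v_rel = (1, -1),  |v_rel|² = 2
v_rel×d = (1)·(23) − (-1)·(7) = 30
since m = R²·2 − 30²:  R² = (900 + -802) / 2 = 49
R = √49 = 7  ⇒  r_B = 7 − 4 = 3

rB=3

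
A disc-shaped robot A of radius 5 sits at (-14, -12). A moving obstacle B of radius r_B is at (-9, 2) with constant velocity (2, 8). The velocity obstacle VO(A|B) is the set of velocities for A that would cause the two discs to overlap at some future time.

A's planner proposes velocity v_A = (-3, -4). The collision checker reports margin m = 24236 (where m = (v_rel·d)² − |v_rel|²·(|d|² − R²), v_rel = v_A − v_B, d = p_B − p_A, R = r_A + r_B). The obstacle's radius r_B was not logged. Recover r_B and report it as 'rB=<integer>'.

m = 24236
d = (5, 14);  v_rel = (-5, -12),  |v_rel|² = 169
v_rel×d = (-5)·(14) − (-12)·(5) = -10
since m = R²·169 − (-10)²:  R² = (100 + 24236) / 169 = 144
R = √144 = 12  ⇒  r_B = 12 − 5 = 7

rB=7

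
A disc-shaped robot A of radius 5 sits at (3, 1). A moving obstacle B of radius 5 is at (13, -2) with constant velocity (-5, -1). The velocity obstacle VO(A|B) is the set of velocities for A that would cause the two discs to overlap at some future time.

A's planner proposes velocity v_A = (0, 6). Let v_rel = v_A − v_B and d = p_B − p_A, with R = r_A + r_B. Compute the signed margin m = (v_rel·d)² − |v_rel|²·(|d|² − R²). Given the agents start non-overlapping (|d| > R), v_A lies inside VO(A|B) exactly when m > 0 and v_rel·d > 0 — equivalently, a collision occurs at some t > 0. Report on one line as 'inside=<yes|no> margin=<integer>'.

d = (10, -3),  |d|² = 109;  R = 5+5 = 10,  c = 109−10² = 9
v_rel = (5, 7),  |v_rel|² = 74;  v_rel·d = (5)·(10) + (7)·(-3) = 29
74·t² − 58·t + 9 = 0  ⇒  m = 29² − 74·9 = 175
m = 175 > 0,  v_rel·d = 29 > 0  ⇒  inside

inside=yes margin=175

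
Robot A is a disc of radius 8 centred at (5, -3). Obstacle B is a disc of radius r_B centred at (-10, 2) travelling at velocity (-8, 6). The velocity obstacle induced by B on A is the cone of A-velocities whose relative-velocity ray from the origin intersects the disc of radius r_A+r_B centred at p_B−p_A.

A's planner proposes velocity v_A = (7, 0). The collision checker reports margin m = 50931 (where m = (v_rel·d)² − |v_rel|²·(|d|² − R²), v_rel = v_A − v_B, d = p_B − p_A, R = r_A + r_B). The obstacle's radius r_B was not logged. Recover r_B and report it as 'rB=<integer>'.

m = 50931
d = (-15, 5);  v_rel = (15, -6),  |v_rel|² = 261
v_rel×d = (15)·(5) − (-6)·(-15) = -15
since m = R²·261 − (-15)²:  R² = (225 + 50931) / 261 = 196
R = √196 = 14  ⇒  r_B = 14 − 8 = 6

rB=6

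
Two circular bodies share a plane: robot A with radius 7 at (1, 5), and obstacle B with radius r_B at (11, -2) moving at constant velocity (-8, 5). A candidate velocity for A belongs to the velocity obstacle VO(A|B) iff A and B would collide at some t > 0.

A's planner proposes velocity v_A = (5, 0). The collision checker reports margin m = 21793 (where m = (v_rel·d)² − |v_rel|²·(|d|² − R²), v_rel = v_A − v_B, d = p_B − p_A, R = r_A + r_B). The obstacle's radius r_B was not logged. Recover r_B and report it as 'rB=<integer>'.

m = 21793
d = (10, -7);  v_rel = (13, -5),  |v_rel|² = 194
v_rel×d = (13)·(-7) − (-5)·(10) = -41
since m = R²·194 − (-41)²:  R² = (1681 + 21793) / 194 = 121
R = √121 = 11  ⇒  r_B = 11 − 7 = 4

rB=4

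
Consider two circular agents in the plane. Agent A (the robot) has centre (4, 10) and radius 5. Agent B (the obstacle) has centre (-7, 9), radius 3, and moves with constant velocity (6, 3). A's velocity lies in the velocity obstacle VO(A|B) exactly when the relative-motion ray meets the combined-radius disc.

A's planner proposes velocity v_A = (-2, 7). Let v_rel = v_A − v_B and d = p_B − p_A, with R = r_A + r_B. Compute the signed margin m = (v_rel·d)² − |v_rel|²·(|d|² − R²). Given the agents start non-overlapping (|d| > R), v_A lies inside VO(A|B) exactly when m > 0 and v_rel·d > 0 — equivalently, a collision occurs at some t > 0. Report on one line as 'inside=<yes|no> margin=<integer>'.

d = (-11, -1),  |d|² = 122;  R = 5+3 = 8,  c = 122−8² = 58
v_rel = (-8, 4),  |v_rel|² = 80;  v_rel·d = (-8)·(-11) + (4)·(-1) = 84
80·t² − 168·t + 58 = 0  ⇒  m = 84² − 80·58 = 2416
m = 2416 > 0,  v_rel·d = 84 > 0  ⇒  inside

inside=yes margin=2416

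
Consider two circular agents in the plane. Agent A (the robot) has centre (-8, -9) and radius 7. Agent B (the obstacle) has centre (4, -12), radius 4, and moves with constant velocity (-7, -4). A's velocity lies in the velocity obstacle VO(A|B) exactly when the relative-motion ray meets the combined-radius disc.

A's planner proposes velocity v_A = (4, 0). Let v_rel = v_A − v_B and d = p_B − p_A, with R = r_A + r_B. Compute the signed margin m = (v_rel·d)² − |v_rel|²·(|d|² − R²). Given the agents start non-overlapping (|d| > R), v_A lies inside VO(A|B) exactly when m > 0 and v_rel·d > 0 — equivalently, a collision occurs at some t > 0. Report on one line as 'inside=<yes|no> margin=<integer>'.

d = (12, -3),  |d|² = 153;  R = 7+4 = 11,  c = 153−11² = 32
v_rel = (11, 4),  |v_rel|² = 137;  v_rel·d = (11)·(12) + (4)·(-3) = 120
137·t² − 240·t + 32 = 0  ⇒  m = 120² − 137·32 = 10016
m = 10016 > 0,  v_rel·d = 120 > 0  ⇒  inside

inside=yes margin=10016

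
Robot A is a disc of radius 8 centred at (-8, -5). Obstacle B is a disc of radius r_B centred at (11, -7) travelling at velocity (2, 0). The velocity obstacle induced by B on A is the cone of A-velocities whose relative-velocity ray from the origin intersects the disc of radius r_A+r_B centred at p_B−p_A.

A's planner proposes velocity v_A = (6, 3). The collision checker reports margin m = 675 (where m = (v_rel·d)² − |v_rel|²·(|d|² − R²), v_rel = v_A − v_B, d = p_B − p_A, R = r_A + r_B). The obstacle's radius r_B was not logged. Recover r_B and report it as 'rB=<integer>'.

m = 675
d = (19, -2);  v_rel = (4, 3),  |v_rel|² = 25
v_rel×d = (4)·(-2) − (3)·(19) = -65
since m = R²·25 − (-65)²:  R² = (4225 + 675) / 25 = 196
R = √196 = 14  ⇒  r_B = 14 − 8 = 6

rB=6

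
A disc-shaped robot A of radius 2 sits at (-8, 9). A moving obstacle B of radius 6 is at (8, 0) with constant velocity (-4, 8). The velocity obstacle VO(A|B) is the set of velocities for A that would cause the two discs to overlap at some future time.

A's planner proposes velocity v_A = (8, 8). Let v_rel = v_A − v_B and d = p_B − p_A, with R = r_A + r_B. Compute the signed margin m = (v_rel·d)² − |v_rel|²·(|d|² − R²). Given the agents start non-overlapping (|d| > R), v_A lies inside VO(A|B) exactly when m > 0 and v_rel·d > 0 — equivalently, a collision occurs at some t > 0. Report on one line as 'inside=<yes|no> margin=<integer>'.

d = (16, -9),  |d|² = 337;  R = 2+6 = 8,  c = 337−8² = 273
v_rel = (12, 0),  |v_rel|² = 144;  v_rel·d = (12)·(16) + (0)·(-9) = 192
144·t² − 384·t + 273 = 0  ⇒  m = 192² − 144·273 = -2448
m = -2448 < 0,  v_rel·d = 192 > 0  ⇒  outside

inside=no margin=-2448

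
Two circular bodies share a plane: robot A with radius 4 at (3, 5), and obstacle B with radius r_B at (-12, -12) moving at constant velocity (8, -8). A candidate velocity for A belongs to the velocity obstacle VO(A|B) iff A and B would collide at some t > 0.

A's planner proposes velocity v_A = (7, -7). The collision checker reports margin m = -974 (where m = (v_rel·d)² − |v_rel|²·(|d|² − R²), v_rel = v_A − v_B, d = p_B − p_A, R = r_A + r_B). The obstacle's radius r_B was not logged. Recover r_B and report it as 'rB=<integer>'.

m = -974
d = (-15, -17);  v_rel = (-1, 1),  |v_rel|² = 2
v_rel×d = (-1)·(-17) − (1)·(-15) = 32
since m = R²·2 − 32²:  R² = (1024 + -974) / 2 = 25
R = √25 = 5  ⇒  r_B = 5 − 4 = 1

rB=1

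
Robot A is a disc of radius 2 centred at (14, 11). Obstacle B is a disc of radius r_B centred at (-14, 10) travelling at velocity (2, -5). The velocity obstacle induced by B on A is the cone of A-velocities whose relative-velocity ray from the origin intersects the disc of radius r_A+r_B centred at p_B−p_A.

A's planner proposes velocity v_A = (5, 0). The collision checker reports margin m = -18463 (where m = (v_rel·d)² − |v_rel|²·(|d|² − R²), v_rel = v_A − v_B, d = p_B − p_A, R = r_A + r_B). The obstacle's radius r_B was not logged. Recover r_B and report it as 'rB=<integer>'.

m = -18463
d = (-28, -1);  v_rel = (3, 5),  |v_rel|² = 34
v_rel×d = (3)·(-1) − (5)·(-28) = 137
since m = R²·34 − 137²:  R² = (18769 + -18463) / 34 = 9
R = √9 = 3  ⇒  r_B = 3 − 2 = 1

rB=1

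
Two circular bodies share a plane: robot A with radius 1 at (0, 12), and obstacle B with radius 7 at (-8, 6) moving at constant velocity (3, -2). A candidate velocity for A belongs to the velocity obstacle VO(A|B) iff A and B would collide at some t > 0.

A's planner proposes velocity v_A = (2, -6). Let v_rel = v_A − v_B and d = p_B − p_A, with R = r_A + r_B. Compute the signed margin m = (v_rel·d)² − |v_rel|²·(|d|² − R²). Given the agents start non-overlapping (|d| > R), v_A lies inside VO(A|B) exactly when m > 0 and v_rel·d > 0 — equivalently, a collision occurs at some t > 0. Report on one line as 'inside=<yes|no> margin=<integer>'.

d = (-8, -6),  |d|² = 100;  R = 1+7 = 8,  c = 100−8² = 36
v_rel = (-1, -4),  |v_rel|² = 17;  v_rel·d = (-1)·(-8) + (-4)·(-6) = 32
17·t² − 64·t + 36 = 0  ⇒  m = 32² − 17·36 = 412
m = 412 > 0,  v_rel·d = 32 > 0  ⇒  inside

inside=yes margin=412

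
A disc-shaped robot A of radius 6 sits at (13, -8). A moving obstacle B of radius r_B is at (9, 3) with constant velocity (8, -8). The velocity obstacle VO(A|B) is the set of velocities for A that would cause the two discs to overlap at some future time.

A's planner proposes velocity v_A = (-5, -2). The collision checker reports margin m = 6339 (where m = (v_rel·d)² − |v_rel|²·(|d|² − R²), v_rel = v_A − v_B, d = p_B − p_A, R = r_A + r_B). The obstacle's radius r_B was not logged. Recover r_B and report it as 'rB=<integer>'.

m = 6339
d = (-4, 11);  v_rel = (-13, 6),  |v_rel|² = 205
v_rel×d = (-13)·(11) − (6)·(-4) = -119
since m = R²·205 − (-119)²:  R² = (14161 + 6339) / 205 = 100
R = √100 = 10  ⇒  r_B = 10 − 6 = 4

rB=4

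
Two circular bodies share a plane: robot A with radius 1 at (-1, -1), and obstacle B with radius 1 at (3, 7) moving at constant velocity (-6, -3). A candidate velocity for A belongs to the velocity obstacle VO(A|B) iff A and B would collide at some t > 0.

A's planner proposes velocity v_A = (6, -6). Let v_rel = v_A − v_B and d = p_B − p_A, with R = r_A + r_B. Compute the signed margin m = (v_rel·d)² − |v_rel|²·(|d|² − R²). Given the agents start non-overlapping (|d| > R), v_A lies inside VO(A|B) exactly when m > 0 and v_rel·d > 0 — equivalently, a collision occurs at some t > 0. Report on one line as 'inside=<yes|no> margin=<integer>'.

d = (4, 8),  |d|² = 80;  R = 1+1 = 2,  c = 80−2² = 76
v_rel = (12, -3),  |v_rel|² = 153;  v_rel·d = (12)·(4) + (-3)·(8) = 24
153·t² − 48·t + 76 = 0  ⇒  m = 24² − 153·76 = -11052
m = -11052 < 0,  v_rel·d = 24 > 0  ⇒  outside

inside=no margin=-11052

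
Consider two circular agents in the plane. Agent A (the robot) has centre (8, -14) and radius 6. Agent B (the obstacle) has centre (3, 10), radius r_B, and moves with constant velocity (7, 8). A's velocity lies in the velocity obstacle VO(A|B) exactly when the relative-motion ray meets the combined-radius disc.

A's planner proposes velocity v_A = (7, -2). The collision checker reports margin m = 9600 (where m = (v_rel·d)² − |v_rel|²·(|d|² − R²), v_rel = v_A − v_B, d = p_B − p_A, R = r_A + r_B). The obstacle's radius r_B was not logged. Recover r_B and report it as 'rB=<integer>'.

m = 9600
d = (-5, 24);  v_rel = (0, -10),  |v_rel|² = 100
v_rel×d = (0)·(24) − (-10)·(-5) = -50
since m = R²·100 − (-50)²:  R² = (2500 + 9600) / 100 = 121
R = √121 = 11  ⇒  r_B = 11 − 6 = 5

rB=5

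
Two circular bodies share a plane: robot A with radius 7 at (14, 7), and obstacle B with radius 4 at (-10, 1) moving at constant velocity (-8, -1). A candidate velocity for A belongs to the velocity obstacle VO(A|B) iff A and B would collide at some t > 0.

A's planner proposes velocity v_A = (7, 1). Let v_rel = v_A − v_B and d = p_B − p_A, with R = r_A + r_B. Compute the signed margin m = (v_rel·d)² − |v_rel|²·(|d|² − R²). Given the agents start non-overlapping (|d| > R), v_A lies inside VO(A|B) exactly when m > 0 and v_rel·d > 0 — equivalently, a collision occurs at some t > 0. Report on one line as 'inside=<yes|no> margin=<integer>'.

d = (-24, -6),  |d|² = 612;  R = 7+4 = 11,  c = 612−11² = 491
v_rel = (15, 2),  |v_rel|² = 229;  v_rel·d = (15)·(-24) + (2)·(-6) = -372
229·t² + 744·t + 491 = 0  ⇒  m = (-372)² − 229·491 = 25945
m = 25945 > 0,  v_rel·d = -372 < 0  ⇒  outside

inside=no margin=25945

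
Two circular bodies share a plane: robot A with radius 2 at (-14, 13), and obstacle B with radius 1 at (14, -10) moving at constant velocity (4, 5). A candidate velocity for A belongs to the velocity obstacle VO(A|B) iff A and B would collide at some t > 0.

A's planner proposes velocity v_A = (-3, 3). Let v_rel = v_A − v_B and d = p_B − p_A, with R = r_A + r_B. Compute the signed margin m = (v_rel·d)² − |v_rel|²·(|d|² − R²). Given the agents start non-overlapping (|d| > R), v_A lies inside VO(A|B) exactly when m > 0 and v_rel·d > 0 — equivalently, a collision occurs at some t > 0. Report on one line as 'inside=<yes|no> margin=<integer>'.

d = (28, -23),  |d|² = 1313;  R = 2+1 = 3,  c = 1313−3² = 1304
v_rel = (-7, -2),  |v_rel|² = 53;  v_rel·d = (-7)·(28) + (-2)·(-23) = -150
53·t² + 300·t + 1304 = 0  ⇒  m = (-150)² − 53·1304 = -46612
m = -46612 < 0,  v_rel·d = -150 < 0  ⇒  outside

inside=no margin=-46612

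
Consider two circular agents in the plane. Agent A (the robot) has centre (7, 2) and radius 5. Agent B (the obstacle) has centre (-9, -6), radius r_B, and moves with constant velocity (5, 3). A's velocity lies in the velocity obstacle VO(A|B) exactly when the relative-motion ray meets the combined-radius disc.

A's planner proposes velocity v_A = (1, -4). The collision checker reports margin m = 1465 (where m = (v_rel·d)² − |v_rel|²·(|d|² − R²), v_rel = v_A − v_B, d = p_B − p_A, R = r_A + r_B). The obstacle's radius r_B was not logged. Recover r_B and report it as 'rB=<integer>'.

m = 1465
d = (-16, -8);  v_rel = (-4, -7),  |v_rel|² = 65
v_rel×d = (-4)·(-8) − (-7)·(-16) = -80
since m = R²·65 − (-80)²:  R² = (6400 + 1465) / 65 = 121
R = √121 = 11  ⇒  r_B = 11 − 5 = 6

rB=6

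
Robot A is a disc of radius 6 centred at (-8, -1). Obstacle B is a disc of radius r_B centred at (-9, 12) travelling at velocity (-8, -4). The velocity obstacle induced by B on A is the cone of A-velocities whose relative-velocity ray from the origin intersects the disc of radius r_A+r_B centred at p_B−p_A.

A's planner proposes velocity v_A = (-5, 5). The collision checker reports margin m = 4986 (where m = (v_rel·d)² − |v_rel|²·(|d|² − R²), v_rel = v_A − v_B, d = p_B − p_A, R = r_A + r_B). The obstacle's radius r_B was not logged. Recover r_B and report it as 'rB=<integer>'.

m = 4986
d = (-1, 13);  v_rel = (3, 9),  |v_rel|² = 90
v_rel×d = (3)·(13) − (9)·(-1) = 48
since m = R²·90 − 48²:  R² = (2304 + 4986) / 90 = 81
R = √81 = 9  ⇒  r_B = 9 − 6 = 3

rB=3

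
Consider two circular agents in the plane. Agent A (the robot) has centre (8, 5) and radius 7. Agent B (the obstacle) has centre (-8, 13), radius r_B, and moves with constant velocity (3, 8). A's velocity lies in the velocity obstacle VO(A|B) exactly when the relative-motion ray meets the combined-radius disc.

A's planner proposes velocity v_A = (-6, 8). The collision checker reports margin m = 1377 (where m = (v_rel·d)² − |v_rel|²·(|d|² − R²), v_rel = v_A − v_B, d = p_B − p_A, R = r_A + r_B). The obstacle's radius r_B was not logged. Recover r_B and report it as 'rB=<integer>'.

m = 1377
d = (-16, 8);  v_rel = (-9, 0),  |v_rel|² = 81
v_rel×d = (-9)·(8) − (0)·(-16) = -72
since m = R²·81 − (-72)²:  R² = (5184 + 1377) / 81 = 81
R = √81 = 9  ⇒  r_B = 9 − 7 = 2

rB=2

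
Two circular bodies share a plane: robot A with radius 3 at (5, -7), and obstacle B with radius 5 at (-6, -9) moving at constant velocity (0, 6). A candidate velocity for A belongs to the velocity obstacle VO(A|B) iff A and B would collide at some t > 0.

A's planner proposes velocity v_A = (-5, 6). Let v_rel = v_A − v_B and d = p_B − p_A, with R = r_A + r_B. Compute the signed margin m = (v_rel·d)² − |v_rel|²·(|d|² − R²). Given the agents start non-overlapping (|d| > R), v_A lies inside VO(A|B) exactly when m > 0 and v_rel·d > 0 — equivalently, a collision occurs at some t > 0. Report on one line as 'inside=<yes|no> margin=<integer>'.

d = (-11, -2),  |d|² = 125;  R = 3+5 = 8,  c = 125−8² = 61
v_rel = (-5, 0),  |v_rel|² = 25;  v_rel·d = (-5)·(-11) + (0)·(-2) = 55
25·t² − 110·t + 61 = 0  ⇒  m = 55² − 25·61 = 1500
m = 1500 > 0,  v_rel·d = 55 > 0  ⇒  inside

inside=yes margin=1500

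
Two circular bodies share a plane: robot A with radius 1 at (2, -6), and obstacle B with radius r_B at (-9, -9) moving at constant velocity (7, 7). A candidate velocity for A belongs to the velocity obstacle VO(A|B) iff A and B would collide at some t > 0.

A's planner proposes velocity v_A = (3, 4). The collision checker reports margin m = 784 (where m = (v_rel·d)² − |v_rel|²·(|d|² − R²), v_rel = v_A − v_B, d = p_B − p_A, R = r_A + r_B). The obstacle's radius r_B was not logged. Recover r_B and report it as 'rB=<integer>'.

m = 784
d = (-11, -3);  v_rel = (-4, -3),  |v_rel|² = 25
v_rel×d = (-4)·(-3) − (-3)·(-11) = -21
since m = R²·25 − (-21)²:  R² = (441 + 784) / 25 = 49
R = √49 = 7  ⇒  r_B = 7 − 1 = 6

rB=6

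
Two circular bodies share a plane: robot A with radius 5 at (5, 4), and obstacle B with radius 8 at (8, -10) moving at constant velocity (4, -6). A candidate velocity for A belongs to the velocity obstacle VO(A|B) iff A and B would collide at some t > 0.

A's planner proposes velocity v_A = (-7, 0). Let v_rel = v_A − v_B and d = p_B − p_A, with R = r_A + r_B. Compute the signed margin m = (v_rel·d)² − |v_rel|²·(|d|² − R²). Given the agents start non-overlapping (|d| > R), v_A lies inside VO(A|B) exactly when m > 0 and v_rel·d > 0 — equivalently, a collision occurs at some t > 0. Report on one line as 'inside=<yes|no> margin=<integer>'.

d = (3, -14),  |d|² = 205;  R = 5+8 = 13,  c = 205−13² = 36
v_rel = (-11, 6),  |v_rel|² = 157;  v_rel·d = (-11)·(3) + (6)·(-14) = -117
157·t² + 234·t + 36 = 0  ⇒  m = (-117)² − 157·36 = 8037
m = 8037 > 0,  v_rel·d = -117 < 0  ⇒  outside

inside=no margin=8037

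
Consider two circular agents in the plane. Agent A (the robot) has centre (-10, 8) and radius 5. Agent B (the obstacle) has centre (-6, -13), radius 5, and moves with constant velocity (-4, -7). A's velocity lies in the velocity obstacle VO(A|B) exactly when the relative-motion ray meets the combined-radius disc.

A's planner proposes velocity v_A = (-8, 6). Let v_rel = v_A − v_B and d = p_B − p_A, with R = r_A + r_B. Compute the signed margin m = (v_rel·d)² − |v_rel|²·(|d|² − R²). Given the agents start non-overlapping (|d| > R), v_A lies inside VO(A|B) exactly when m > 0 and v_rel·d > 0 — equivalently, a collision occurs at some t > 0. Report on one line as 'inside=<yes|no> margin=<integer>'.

d = (4, -21),  |d|² = 457;  R = 5+5 = 10,  c = 457−10² = 357
v_rel = (-4, 13),  |v_rel|² = 185;  v_rel·d = (-4)·(4) + (13)·(-21) = -289
185·t² + 578·t + 357 = 0  ⇒  m = (-289)² − 185·357 = 17476
m = 17476 > 0,  v_rel·d = -289 < 0  ⇒  outside

inside=no margin=17476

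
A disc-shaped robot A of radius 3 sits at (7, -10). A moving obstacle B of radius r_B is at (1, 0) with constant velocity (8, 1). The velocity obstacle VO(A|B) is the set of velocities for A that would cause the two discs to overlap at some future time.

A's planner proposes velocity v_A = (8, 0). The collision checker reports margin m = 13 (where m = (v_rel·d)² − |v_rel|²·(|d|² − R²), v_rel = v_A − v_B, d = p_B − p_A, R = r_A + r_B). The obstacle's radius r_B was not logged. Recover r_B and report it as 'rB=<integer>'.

m = 13
d = (-6, 10);  v_rel = (0, -1),  |v_rel|² = 1
v_rel×d = (0)·(10) − (-1)·(-6) = -6
since m = R²·1 − (-6)²:  R² = (36 + 13) / 1 = 49
R = √49 = 7  ⇒  r_B = 7 − 3 = 4

rB=4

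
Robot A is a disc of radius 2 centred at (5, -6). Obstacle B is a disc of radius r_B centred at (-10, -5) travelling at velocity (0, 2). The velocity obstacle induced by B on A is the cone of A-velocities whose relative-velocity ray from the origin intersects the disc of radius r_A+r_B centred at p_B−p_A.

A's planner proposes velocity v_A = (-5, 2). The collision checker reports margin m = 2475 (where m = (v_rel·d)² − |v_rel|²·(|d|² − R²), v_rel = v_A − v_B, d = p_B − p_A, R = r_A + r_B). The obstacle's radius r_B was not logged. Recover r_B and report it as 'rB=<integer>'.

m = 2475
d = (-15, 1);  v_rel = (-5, 0),  |v_rel|² = 25
v_rel×d = (-5)·(1) − (0)·(-15) = -5
since m = R²·25 − (-5)²:  R² = (25 + 2475) / 25 = 100
R = √100 = 10  ⇒  r_B = 10 − 2 = 8

rB=8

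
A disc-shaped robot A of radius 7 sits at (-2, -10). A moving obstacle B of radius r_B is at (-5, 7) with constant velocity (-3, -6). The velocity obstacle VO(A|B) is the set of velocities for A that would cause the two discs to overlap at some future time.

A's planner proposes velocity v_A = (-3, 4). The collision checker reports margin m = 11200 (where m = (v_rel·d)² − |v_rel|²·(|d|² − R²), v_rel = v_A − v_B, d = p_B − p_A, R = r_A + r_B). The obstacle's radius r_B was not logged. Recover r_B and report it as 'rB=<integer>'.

m = 11200
d = (-3, 17);  v_rel = (0, 10),  |v_rel|² = 100
v_rel×d = (0)·(17) − (10)·(-3) = 30
since m = R²·100 − 30²:  R² = (900 + 11200) / 100 = 121
R = √121 = 11  ⇒  r_B = 11 − 7 = 4

rB=4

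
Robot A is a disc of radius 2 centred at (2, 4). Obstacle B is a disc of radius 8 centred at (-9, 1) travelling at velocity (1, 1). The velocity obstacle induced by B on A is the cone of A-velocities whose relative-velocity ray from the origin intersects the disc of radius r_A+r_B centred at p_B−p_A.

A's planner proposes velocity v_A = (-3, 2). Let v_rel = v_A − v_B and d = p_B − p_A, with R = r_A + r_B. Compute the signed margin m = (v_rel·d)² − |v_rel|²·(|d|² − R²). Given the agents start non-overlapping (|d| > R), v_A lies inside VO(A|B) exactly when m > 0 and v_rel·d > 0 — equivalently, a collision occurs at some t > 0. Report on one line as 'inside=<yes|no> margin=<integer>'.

d = (-11, -3),  |d|² = 130;  R = 2+8 = 10,  c = 130−10² = 30
v_rel = (-4, 1),  |v_rel|² = 17;  v_rel·d = (-4)·(-11) + (1)·(-3) = 41
17·t² − 82·t + 30 = 0  ⇒  m = 41² − 17·30 = 1171
m = 1171 > 0,  v_rel·d = 41 > 0  ⇒  inside

inside=yes margin=1171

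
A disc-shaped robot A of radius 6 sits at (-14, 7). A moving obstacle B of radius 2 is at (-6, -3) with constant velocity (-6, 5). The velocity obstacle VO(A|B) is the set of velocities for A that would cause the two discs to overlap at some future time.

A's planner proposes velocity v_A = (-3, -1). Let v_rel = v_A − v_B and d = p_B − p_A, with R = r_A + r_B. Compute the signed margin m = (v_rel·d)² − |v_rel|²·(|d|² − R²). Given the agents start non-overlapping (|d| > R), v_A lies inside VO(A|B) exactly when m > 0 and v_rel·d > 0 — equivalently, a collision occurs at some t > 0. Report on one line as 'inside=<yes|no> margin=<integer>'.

d = (8, -10),  |d|² = 164;  R = 6+2 = 8,  c = 164−8² = 100
v_rel = (3, -6),  |v_rel|² = 45;  v_rel·d = (3)·(8) + (-6)·(-10) = 84
45·t² − 168·t + 100 = 0  ⇒  m = 84² − 45·100 = 2556
m = 2556 > 0,  v_rel·d = 84 > 0  ⇒  inside

inside=yes margin=2556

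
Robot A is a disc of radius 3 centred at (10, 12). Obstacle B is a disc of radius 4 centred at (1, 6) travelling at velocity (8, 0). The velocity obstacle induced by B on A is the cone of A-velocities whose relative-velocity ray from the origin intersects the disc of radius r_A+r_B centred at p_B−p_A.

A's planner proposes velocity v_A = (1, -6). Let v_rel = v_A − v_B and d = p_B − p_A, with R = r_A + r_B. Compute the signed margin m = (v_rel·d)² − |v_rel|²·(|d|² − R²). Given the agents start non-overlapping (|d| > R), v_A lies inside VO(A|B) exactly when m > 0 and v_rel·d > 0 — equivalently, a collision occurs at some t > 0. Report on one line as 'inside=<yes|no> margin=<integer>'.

d = (-9, -6),  |d|² = 117;  R = 3+4 = 7,  c = 117−7² = 68
v_rel = (-7, -6),  |v_rel|² = 85;  v_rel·d = (-7)·(-9) + (-6)·(-6) = 99
85·t² − 198·t + 68 = 0  ⇒  m = 99² − 85·68 = 4021
m = 4021 > 0,  v_rel·d = 99 > 0  ⇒  inside

inside=yes margin=4021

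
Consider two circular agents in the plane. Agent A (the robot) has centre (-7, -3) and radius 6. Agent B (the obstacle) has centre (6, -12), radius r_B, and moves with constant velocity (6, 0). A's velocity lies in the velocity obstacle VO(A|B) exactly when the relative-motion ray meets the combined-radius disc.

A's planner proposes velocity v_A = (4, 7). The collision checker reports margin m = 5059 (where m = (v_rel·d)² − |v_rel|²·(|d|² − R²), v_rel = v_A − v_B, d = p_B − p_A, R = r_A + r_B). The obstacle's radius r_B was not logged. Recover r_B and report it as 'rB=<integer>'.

m = 5059
d = (13, -9);  v_rel = (-2, 7),  |v_rel|² = 53
v_rel×d = (-2)·(-9) − (7)·(13) = -73
since m = R²·53 − (-73)²:  R² = (5329 + 5059) / 53 = 196
R = √196 = 14  ⇒  r_B = 14 − 6 = 8

rB=8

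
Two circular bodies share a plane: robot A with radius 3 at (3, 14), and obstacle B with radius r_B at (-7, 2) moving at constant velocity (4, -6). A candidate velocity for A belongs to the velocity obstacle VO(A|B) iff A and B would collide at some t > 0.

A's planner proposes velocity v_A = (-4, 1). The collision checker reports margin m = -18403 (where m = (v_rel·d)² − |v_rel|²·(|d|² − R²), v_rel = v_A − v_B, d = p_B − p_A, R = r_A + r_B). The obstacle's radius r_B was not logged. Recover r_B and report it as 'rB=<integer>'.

m = -18403
d = (-10, -12);  v_rel = (-8, 7),  |v_rel|² = 113
v_rel×d = (-8)·(-12) − (7)·(-10) = 166
since m = R²·113 − 166²:  R² = (27556 + -18403) / 113 = 81
R = √81 = 9  ⇒  r_B = 9 − 3 = 6

rB=6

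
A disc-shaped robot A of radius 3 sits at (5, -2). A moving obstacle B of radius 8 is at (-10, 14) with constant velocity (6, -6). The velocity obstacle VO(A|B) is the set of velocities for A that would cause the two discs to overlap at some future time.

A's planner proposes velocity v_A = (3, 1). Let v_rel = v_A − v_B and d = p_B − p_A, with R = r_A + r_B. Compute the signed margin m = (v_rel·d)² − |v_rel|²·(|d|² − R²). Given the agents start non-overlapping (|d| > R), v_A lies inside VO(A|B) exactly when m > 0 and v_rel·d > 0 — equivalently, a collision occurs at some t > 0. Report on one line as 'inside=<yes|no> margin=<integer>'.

d = (-15, 16),  |d|² = 481;  R = 3+8 = 11,  c = 481−11² = 360
v_rel = (-3, 7),  |v_rel|² = 58;  v_rel·d = (-3)·(-15) + (7)·(16) = 157
58·t² − 314·t + 360 = 0  ⇒  m = 157² − 58·360 = 3769
m = 3769 > 0,  v_rel·d = 157 > 0  ⇒  inside

inside=yes margin=3769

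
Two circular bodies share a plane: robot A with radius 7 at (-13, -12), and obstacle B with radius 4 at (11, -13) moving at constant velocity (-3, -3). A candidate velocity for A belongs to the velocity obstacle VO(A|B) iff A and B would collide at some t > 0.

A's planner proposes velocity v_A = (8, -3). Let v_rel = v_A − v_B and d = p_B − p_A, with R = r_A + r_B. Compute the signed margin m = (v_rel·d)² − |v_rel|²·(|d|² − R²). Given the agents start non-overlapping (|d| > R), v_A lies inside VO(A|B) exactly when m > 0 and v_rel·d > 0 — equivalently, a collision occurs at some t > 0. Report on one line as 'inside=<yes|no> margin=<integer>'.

d = (24, -1),  |d|² = 577;  R = 7+4 = 11,  c = 577−11² = 456
v_rel = (11, 0),  |v_rel|² = 121;  v_rel·d = (11)·(24) + (0)·(-1) = 264
121·t² − 528·t + 456 = 0  ⇒  m = 264² − 121·456 = 14520
m = 14520 > 0,  v_rel·d = 264 > 0  ⇒  inside

inside=yes margin=14520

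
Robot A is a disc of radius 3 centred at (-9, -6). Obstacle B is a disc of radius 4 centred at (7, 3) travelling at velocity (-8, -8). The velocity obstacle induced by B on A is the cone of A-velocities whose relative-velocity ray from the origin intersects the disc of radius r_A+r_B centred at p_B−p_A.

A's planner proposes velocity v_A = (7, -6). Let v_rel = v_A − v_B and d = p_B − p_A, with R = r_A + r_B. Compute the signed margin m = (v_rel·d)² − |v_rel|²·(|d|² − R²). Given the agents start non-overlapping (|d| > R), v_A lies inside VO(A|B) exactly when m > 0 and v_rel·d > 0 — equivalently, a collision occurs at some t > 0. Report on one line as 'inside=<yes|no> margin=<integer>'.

d = (16, 9),  |d|² = 337;  R = 3+4 = 7,  c = 337−7² = 288
v_rel = (15, 2),  |v_rel|² = 229;  v_rel·d = (15)·(16) + (2)·(9) = 258
229·t² − 516·t + 288 = 0  ⇒  m = 258² − 229·288 = 612
m = 612 > 0,  v_rel·d = 258 > 0  ⇒  inside

inside=yes margin=612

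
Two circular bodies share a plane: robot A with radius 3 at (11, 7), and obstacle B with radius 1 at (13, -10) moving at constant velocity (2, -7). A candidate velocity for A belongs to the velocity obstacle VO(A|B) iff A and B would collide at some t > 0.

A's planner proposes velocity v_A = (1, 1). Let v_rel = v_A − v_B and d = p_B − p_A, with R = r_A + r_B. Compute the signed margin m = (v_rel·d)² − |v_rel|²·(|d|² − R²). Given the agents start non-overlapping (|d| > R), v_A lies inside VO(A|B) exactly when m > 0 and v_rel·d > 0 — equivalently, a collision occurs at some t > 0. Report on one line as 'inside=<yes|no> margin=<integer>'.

d = (2, -17),  |d|² = 293;  R = 3+1 = 4,  c = 293−4² = 277
v_rel = (-1, 8),  |v_rel|² = 65;  v_rel·d = (-1)·(2) + (8)·(-17) = -138
65·t² + 276·t + 277 = 0  ⇒  m = (-138)² − 65·277 = 1039
m = 1039 > 0,  v_rel·d = -138 < 0  ⇒  outside

inside=no margin=1039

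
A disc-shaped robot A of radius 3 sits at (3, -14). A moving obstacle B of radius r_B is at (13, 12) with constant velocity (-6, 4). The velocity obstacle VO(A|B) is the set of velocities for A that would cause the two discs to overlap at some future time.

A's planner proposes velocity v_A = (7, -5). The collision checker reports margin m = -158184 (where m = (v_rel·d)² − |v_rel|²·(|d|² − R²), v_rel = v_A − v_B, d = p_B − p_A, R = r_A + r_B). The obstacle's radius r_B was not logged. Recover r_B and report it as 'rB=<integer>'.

m = -158184
d = (10, 26);  v_rel = (13, -9),  |v_rel|² = 250
v_rel×d = (13)·(26) − (-9)·(10) = 428
since m = R²·250 − 428²:  R² = (183184 + -158184) / 250 = 100
R = √100 = 10  ⇒  r_B = 10 − 3 = 7

rB=7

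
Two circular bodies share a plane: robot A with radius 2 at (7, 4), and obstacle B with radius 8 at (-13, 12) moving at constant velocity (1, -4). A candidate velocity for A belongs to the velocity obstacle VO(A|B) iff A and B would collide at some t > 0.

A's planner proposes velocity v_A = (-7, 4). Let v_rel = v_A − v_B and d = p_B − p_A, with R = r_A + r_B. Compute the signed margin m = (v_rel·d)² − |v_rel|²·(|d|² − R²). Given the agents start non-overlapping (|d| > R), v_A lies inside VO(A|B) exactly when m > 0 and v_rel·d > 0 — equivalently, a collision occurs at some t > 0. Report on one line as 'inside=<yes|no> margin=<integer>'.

d = (-20, 8),  |d|² = 464;  R = 2+8 = 10,  c = 464−10² = 364
v_rel = (-8, 8),  |v_rel|² = 128;  v_rel·d = (-8)·(-20) + (8)·(8) = 224
128·t² − 448·t + 364 = 0  ⇒  m = 224² − 128·364 = 3584
m = 3584 > 0,  v_rel·d = 224 > 0  ⇒  inside

inside=yes margin=3584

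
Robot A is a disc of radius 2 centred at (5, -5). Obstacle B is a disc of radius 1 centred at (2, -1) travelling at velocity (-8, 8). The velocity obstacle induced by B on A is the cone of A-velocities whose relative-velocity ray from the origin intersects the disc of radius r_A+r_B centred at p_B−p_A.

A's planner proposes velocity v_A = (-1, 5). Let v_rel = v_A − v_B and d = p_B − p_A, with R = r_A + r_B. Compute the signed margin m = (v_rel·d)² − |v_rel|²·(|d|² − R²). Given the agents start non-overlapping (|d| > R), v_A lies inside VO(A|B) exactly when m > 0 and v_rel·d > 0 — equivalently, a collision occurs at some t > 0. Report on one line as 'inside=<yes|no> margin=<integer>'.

d = (-3, 4),  |d|² = 25;  R = 2+1 = 3,  c = 25−3² = 16
v_rel = (7, -3),  |v_rel|² = 58;  v_rel·d = (7)·(-3) + (-3)·(4) = -33
58·t² + 66·t + 16 = 0  ⇒  m = (-33)² − 58·16 = 161
m = 161 > 0,  v_rel·d = -33 < 0  ⇒  outside

inside=no margin=161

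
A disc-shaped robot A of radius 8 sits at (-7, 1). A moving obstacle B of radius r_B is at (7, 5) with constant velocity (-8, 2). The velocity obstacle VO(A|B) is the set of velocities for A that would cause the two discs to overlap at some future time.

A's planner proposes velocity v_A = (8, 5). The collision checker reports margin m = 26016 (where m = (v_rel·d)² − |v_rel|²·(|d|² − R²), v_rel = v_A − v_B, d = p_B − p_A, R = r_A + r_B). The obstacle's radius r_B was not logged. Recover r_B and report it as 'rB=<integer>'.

m = 26016
d = (14, 4);  v_rel = (16, 3),  |v_rel|² = 265
v_rel×d = (16)·(4) − (3)·(14) = 22
since m = R²·265 − 22²:  R² = (484 + 26016) / 265 = 100
R = √100 = 10  ⇒  r_B = 10 − 8 = 2

rB=2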